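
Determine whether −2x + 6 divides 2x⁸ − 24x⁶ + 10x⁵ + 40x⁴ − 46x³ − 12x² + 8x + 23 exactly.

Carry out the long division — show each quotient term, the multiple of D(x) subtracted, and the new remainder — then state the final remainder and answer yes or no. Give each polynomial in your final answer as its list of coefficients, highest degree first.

R = [-7], so D(x) is not a factor of P(x). no

Step 1: lead(2x⁸ − 24x⁶ + 10x⁵ + 40x⁴ − 46x³ − 12x² + 8x + 23) ÷ lead(D) = 2x⁸ ÷ −2x = −x⁷. Subtract (−x⁷)·D = 2x⁸ − 6x⁷. Remainder: 6x⁷ − 24x⁶ + 10x⁵ + 40x⁴ − 46x³ − 12x² + 8x + 23.
Step 2: lead(6x⁷ − 24x⁶ + 10x⁵ + 40x⁴ − 46x³ − 12x² + 8x + 23) ÷ lead(D) = 6x⁷ ÷ −2x = −3x⁶. Subtract (−3x⁶)·D = 6x⁷ − 18x⁶. Remainder: −6x⁶ + 10x⁵ + 40x⁴ − 46x³ − 12x² + 8x + 23.
Step 3: lead(−6x⁶ + 10x⁵ + 40x⁴ − 46x³ − 12x² + 8x + 23) ÷ lead(D) = −6x⁶ ÷ −2x = 3x⁵. Subtract (3x⁵)·D = −6x⁶ + 18x⁵. Remainder: −8x⁵ + 40x⁴ − 46x³ − 12x² + 8x + 23.
Step 4: lead(−8x⁵ + 40x⁴ − 46x³ − 12x² + 8x + 23) ÷ lead(D) = −8x⁵ ÷ −2x = 4x⁴. Subtract (4x⁴)·D = −8x⁵ + 24x⁴. Remainder: 16x⁴ − 46x³ − 12x² + 8x + 23.
Step 5: lead(16x⁴ − 46x³ − 12x² + 8x + 23) ÷ lead(D) = 16x⁴ ÷ −2x = −8x³. Subtract (−8x³)·D = 16x⁴ − 48x³. Remainder: 2x³ − 12x² + 8x + 23.
Step 6: lead(2x³ − 12x² + 8x + 23) ÷ lead(D) = 2x³ ÷ −2x = −x². Subtract (−x²)·D = 2x³ − 6x². Remainder: −6x² + 8x + 23.
Step 7: lead(−6x² + 8x + 23) ÷ lead(D) = −6x² ÷ −2x = 3x. Subtract (3x)·D = −6x² + 18x. Remainder: −10x + 23.
Step 8: lead(−10x + 23) ÷ lead(D) = −10x ÷ −2x = 5. Subtract (5)·D = −10x + 30. Remainder: −7.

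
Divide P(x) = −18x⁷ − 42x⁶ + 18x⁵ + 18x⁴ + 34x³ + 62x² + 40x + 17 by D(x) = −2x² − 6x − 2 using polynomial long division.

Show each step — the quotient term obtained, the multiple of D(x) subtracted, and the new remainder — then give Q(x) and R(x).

Q(x) = 9x⁵ − 6x⁴ − 3x² − 8x − 4; R(x) = 9

Step 1: lead(−18x⁷ − 42x⁶ + 18x⁵ + 18x⁴ + 34x³ + 62x² + 40x + 17) ÷ lead(D) = −18x⁷ ÷ −2x² = 9x⁵. Subtract (9x⁵)·D = −18x⁷ − 54x⁶ − 18x⁵. Remainder: 12x⁶ + 36x⁵ + 18x⁴ + 34x³ + 62x² + 40x + 17.
Step 2: lead(12x⁶ + 36x⁵ + 18x⁴ + 34x³ + 62x² + 40x + 17) ÷ lead(D) = 12x⁶ ÷ −2x² = −6x⁴. Subtract (−6x⁴)·D = 12x⁶ + 36x⁵ + 12x⁴. Remainder: 6x⁴ + 34x³ + 62x² + 40x + 17.
Step 3: lead(6x⁴ + 34x³ + 62x² + 40x + 17) ÷ lead(D) = 6x⁴ ÷ −2x² = −3x². Subtract (−3x²)·D = 6x⁴ + 18x³ + 6x². Remainder: 16x³ + 56x² + 40x + 17.
Step 4: lead(16x³ + 56x² + 40x + 17) ÷ lead(D) = 16x³ ÷ −2x² = −8x. Subtract (−8x)·D = 16x³ + 48x² + 16x. Remainder: 8x² + 24x + 17.
Step 5: lead(8x² + 24x + 17) ÷ lead(D) = 8x² ÷ −2x² = −4. Subtract (−4)·D = 8x² + 24x + 8. Remainder: 9.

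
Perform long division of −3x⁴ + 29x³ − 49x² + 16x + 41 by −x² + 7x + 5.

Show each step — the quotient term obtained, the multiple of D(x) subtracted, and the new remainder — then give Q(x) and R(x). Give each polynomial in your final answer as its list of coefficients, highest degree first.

Q = [3, -8, 8]; R = [1]

Step 1: lead(−3x⁴ + 29x³ − 49x² + 16x + 41) ÷ lead(D) = −3x⁴ ÷ −x² = 3x². Subtract (3x²)·D = −3x⁴ + 21x³ + 15x². Remainder: 8x³ − 64x² + 16x + 41.
Step 2: lead(8x³ − 64x² + 16x + 41) ÷ lead(D) = 8x³ ÷ −x² = −8x. Subtract (−8x)·D = 8x³ − 56x² − 40x. Remainder: −8x² + 56x + 41.
Step 3: lead(−8x² + 56x + 41) ÷ lead(D) = −8x² ÷ −x² = 8. Subtract (8)·D = −8x² + 56x + 40. Remainder: 1.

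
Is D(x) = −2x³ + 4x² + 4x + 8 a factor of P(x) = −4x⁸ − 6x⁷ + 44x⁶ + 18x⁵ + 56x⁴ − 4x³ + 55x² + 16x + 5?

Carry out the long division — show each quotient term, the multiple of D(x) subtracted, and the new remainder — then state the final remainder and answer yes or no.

R(x) = 7x² + 5, so D(x) is not a factor of P(x). no

Step 1: lead(−4x⁸ − 6x⁷ + 44x⁶ + 18x⁵ + 56x⁴ − 4x³ + 55x² + 16x + 5) ÷ lead(D) = −4x⁸ ÷ −2x³ = 2x⁵. Subtract (2x⁵)·D = −4x⁸ + 8x⁷ + 8x⁶ + 16x⁵. Remainder: −14x⁷ + 36x⁶ + 2x⁵ + 56x⁴ − 4x³ + 55x² + 16x + 5.
Step 2: lead(−14x⁷ + 36x⁶ + 2x⁵ + 56x⁴ − 4x³ + 55x² + 16x + 5) ÷ lead(D) = −14x⁷ ÷ −2x³ = 7x⁴. Subtract (7x⁴)·D = −14x⁷ + 28x⁶ + 28x⁵ + 56x⁴. Remainder: 8x⁶ − 26x⁵ − 4x³ + 55x² + 16x + 5.
Step 3: lead(8x⁶ − 26x⁵ − 4x³ + 55x² + 16x + 5) ÷ lead(D) = 8x⁶ ÷ −2x³ = −4x³. Subtract (−4x³)·D = 8x⁶ − 16x⁵ − 16x⁴ − 32x³. Remainder: −10x⁵ + 16x⁴ + 28x³ + 55x² + 16x + 5.
Step 4: lead(−10x⁵ + 16x⁴ + 28x³ + 55x² + 16x + 5) ÷ lead(D) = −10x⁵ ÷ −2x³ = 5x². Subtract (5x²)·D = −10x⁵ + 20x⁴ + 20x³ + 40x². Remainder: −4x⁴ + 8x³ + 15x² + 16x + 5.
Step 5: lead(−4x⁴ + 8x³ + 15x² + 16x + 5) ÷ lead(D) = −4x⁴ ÷ −2x³ = 2x. Subtract (2x)·D = −4x⁴ + 8x³ + 8x² + 16x. Remainder: 7x² + 5.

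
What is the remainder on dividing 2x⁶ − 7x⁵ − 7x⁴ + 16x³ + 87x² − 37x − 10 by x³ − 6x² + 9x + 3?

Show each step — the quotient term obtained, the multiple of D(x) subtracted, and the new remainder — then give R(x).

Step 1: lead(2x⁶ − 7x⁵ − 7x⁴ + 16x³ + 87x² − 37x − 10) ÷ lead(D) = 2x⁶ ÷ x³ = 2x³. Subtract (2x³)·D = 2x⁶ − 12x⁵ + 18x⁴ + 6x³. Remainder: 5x⁵ − 25x⁴ + 10x³ + 87x² − 37x − 10.
Step 2: lead(5x⁵ − 25x⁴ + 10x³ + 87x² − 37x − 10) ÷ lead(D) = 5x⁵ ÷ x³ = 5x². Subtract (5x²)·D = 5x⁵ − 30x⁴ + 45x³ + 15x². Remainder: 5x⁴ − 35x³ + 72x² − 37x − 10.
Step 3: lead(5x⁴ − 35x³ + 72x² − 37x − 10) ÷ lead(D) = 5x⁴ ÷ x³ = 5x. Subtract (5x)·D = 5x⁴ − 30x³ + 45x² + 15x. Remainder: −5x³ + 27x² − 52x − 10.
Step 4: lead(−5x³ + 27x² − 52x − 10) ÷ lead(D) = −5x³ ÷ x³ = −5. Subtract (−5)·D = −5x³ + 30x² − 45x − 15. Remainder: −3x² − 7x + 5.

R(x) = −3x² − 7x + 5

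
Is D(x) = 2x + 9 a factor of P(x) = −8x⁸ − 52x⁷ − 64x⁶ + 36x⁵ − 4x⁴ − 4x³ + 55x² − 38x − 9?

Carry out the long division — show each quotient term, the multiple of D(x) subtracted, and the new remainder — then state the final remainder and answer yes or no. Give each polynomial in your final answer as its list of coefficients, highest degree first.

R = [0], so D(x) is a factor of P(x). yes

Step 1: lead(−8x⁸ − 52x⁷ − 64x⁶ + 36x⁵ − 4x⁴ − 4x³ + 55x² − 38x − 9) ÷ lead(D) = −8x⁸ ÷ 2x = −4x⁷. Subtract (−4x⁷)·D = −8x⁸ − 36x⁷. Remainder: −16x⁷ − 64x⁶ + 36x⁵ − 4x⁴ − 4x³ + 55x² − 38x − 9.
Step 2: lead(−16x⁷ − 64x⁶ + 36x⁵ − 4x⁴ − 4x³ + 55x² − 38x − 9) ÷ lead(D) = −16x⁷ ÷ 2x = −8x⁶. Subtract (−8x⁶)·D = −16x⁷ − 72x⁶. Remainder: 8x⁶ + 36x⁵ − 4x⁴ − 4x³ + 55x² − 38x − 9.
Step 3: lead(8x⁶ + 36x⁵ − 4x⁴ − 4x³ + 55x² − 38x − 9) ÷ lead(D) = 8x⁶ ÷ 2x = 4x⁵. Subtract (4x⁵)·D = 8x⁶ + 36x⁵. Remainder: −4x⁴ − 4x³ + 55x² − 38x − 9.
Step 4: lead(−4x⁴ − 4x³ + 55x² − 38x − 9) ÷ lead(D) = −4x⁴ ÷ 2x = −2x³. Subtract (−2x³)·D = −4x⁴ − 18x³. Remainder: 14x³ + 55x² − 38x − 9.
Step 5: lead(14x³ + 55x² − 38x − 9) ÷ lead(D) = 14x³ ÷ 2x = 7x². Subtract (7x²)·D = 14x³ + 63x². Remainder: −8x² − 38x − 9.
Step 6: lead(−8x² − 38x − 9) ÷ lead(D) = −8x² ÷ 2x = −4x. Subtract (−4x)·D = −8x² − 36x. Remainder: −2x − 9.
Step 7: lead(−2x − 9) ÷ lead(D) = −2x ÷ 2x = −1. Subtract (−1)·D = −2x − 9. Remainder: 0.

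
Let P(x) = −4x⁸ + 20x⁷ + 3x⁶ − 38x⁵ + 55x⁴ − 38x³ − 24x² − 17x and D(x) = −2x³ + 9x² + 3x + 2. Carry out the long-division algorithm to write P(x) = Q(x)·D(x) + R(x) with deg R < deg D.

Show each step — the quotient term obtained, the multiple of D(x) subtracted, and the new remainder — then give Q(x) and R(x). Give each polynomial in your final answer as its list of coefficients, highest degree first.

Q = [2, -1, -3, 6, -6, -2]; R = [1, 4]

Step 1: lead(−4x⁸ + 20x⁷ + 3x⁶ − 38x⁵ + 55x⁴ − 38x³ − 24x² − 17x) ÷ lead(D) = −4x⁸ ÷ −2x³ = 2x⁵. Subtract (2x⁵)·D = −4x⁸ + 18x⁷ + 6x⁶ + 4x⁵. Remainder: 2x⁷ − 3x⁶ − 42x⁵ + 55x⁴ − 38x³ − 24x² − 17x.
Step 2: lead(2x⁷ − 3x⁶ − 42x⁵ + 55x⁴ − 38x³ − 24x² − 17x) ÷ lead(D) = 2x⁷ ÷ −2x³ = −x⁴. Subtract (−x⁴)·D = 2x⁷ − 9x⁶ − 3x⁵ − 2x⁴. Remainder: 6x⁶ − 39x⁵ + 57x⁴ − 38x³ − 24x² − 17x.
Step 3: lead(6x⁶ − 39x⁵ + 57x⁴ − 38x³ − 24x² − 17x) ÷ lead(D) = 6x⁶ ÷ −2x³ = −3x³. Subtract (−3x³)·D = 6x⁶ − 27x⁵ − 9x⁴ − 6x³. Remainder: −12x⁵ + 66x⁴ − 32x³ − 24x² − 17x.
Step 4: lead(−12x⁵ + 66x⁴ − 32x³ − 24x² − 17x) ÷ lead(D) = −12x⁵ ÷ −2x³ = 6x². Subtract (6x²)·D = −12x⁵ + 54x⁴ + 18x³ + 12x². Remainder: 12x⁴ − 50x³ − 36x² − 17x.
Step 5: lead(12x⁴ − 50x³ − 36x² − 17x) ÷ lead(D) = 12x⁴ ÷ −2x³ = −6x. Subtract (−6x)·D = 12x⁴ − 54x³ − 18x² − 12x. Remainder: 4x³ − 18x² − 5x.
Step 6: lead(4x³ − 18x² − 5x) ÷ lead(D) = 4x³ ÷ −2x³ = −2. Subtract (−2)·D = 4x³ − 18x² − 6x − 4. Remainder: x + 4.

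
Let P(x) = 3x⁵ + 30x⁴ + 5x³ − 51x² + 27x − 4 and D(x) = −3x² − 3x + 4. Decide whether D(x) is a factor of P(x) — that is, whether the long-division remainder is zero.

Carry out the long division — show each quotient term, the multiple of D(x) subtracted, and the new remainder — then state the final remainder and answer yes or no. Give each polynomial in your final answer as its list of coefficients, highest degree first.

Step 1: lead(3x⁵ + 30x⁴ + 5x³ − 51x² + 27x − 4) ÷ lead(D) = 3x⁵ ÷ −3x² = −x³. Subtract (−x³)·D = 3x⁵ + 3x⁴ − 4x³. Remainder: 27x⁴ + 9x³ − 51x² + 27x − 4.
Step 2: lead(27x⁴ + 9x³ − 51x² + 27x − 4) ÷ lead(D) = 27x⁴ ÷ −3x² = −9x². Subtract (−9x²)·D = 27x⁴ + 27x³ − 36x². Remainder: −18x³ − 15x² + 27x − 4.
Step 3: lead(−18x³ − 15x² + 27x − 4) ÷ lead(D) = −18x³ ÷ −3x² = 6x. Subtract (6x)·D = −18x³ − 18x² + 24x. Remainder: 3x² + 3x − 4.
Step 4: lead(3x² + 3x − 4) ÷ lead(D) = 3x² ÷ −3x² = −1. Subtract (−1)·D = 3x² + 3x − 4. Remainder: 0.

R = [0], so D(x) is a factor of P(x). yes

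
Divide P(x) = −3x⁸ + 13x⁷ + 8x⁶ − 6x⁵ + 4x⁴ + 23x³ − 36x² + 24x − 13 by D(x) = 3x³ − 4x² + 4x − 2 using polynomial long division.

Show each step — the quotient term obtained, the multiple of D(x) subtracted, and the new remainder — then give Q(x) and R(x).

Q(x) = −x⁵ + 3x⁴ + 8x³ + 4x² − 2x + 5; R(x) = −3

Step 1: lead(−3x⁸ + 13x⁷ + 8x⁶ − 6x⁵ + 4x⁴ + 23x³ − 36x² + 24x − 13) ÷ lead(D) = −3x⁸ ÷ 3x³ = −x⁵. Subtract (−x⁵)·D = −3x⁸ + 4x⁷ − 4x⁶ + 2x⁵. Remainder: 9x⁷ + 12x⁶ − 8x⁵ + 4x⁴ + 23x³ − 36x² + 24x − 13.
Step 2: lead(9x⁷ + 12x⁶ − 8x⁵ + 4x⁴ + 23x³ − 36x² + 24x − 13) ÷ lead(D) = 9x⁷ ÷ 3x³ = 3x⁴. Subtract (3x⁴)·D = 9x⁷ − 12x⁶ + 12x⁵ − 6x⁴. Remainder: 24x⁶ − 20x⁵ + 10x⁴ + 23x³ − 36x² + 24x − 13.
Step 3: lead(24x⁶ − 20x⁵ + 10x⁴ + 23x³ − 36x² + 24x − 13) ÷ lead(D) = 24x⁶ ÷ 3x³ = 8x³. Subtract (8x³)·D = 24x⁶ − 32x⁵ + 32x⁴ − 16x³. Remainder: 12x⁵ − 22x⁴ + 39x³ − 36x² + 24x − 13.
Step 4: lead(12x⁵ − 22x⁴ + 39x³ − 36x² + 24x − 13) ÷ lead(D) = 12x⁵ ÷ 3x³ = 4x². Subtract (4x²)·D = 12x⁵ − 16x⁴ + 16x³ − 8x². Remainder: −6x⁴ + 23x³ − 28x² + 24x − 13.
Step 5: lead(−6x⁴ + 23x³ − 28x² + 24x − 13) ÷ lead(D) = −6x⁴ ÷ 3x³ = −2x. Subtract (−2x)·D = −6x⁴ + 8x³ − 8x² + 4x. Remainder: 15x³ − 20x² + 20x − 13.
Step 6: lead(15x³ − 20x² + 20x − 13) ÷ lead(D) = 15x³ ÷ 3x³ = 5. Subtract (5)·D = 15x³ − 20x² + 20x − 10. Remainder: −3.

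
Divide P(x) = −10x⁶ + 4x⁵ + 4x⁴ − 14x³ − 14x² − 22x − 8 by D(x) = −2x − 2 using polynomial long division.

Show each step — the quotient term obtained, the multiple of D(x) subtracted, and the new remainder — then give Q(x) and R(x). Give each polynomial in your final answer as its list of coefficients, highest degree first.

Step 1: lead(−10x⁶ + 4x⁵ + 4x⁴ − 14x³ − 14x² − 22x − 8) ÷ lead(D) = −10x⁶ ÷ −2x = 5x⁵. Subtract (5x⁵)·D = −10x⁶ − 10x⁵. Remainder: 14x⁵ + 4x⁴ − 14x³ − 14x² − 22x − 8.
Step 2: lead(14x⁵ + 4x⁴ − 14x³ − 14x² − 22x − 8) ÷ lead(D) = 14x⁵ ÷ −2x = −7x⁴. Subtract (−7x⁴)·D = 14x⁵ + 14x⁴. Remainder: −10x⁴ − 14x³ − 14x² − 22x − 8.
Step 3: lead(−10x⁴ − 14x³ − 14x² − 22x − 8) ÷ lead(D) = −10x⁴ ÷ −2x = 5x³. Subtract (5x³)·D = −10x⁴ − 10x³. Remainder: −4x³ − 14x² − 22x − 8.
Step 4: lead(−4x³ − 14x² − 22x − 8) ÷ lead(D) = −4x³ ÷ −2x = 2x². Subtract (2x²)·D = −4x³ − 4x². Remainder: −10x² − 22x − 8.
Step 5: lead(−10x² − 22x − 8) ÷ lead(D) = −10x² ÷ −2x = 5x. Subtract (5x)·D = −10x² − 10x. Remainder: −12x − 8.
Step 6: lead(−12x − 8) ÷ lead(D) = −12x ÷ −2x = 6. Subtract (6)·D = −12x − 12. Remainder: 4.

Q = [5, -7, 5, 2, 5, 6]; R = [4]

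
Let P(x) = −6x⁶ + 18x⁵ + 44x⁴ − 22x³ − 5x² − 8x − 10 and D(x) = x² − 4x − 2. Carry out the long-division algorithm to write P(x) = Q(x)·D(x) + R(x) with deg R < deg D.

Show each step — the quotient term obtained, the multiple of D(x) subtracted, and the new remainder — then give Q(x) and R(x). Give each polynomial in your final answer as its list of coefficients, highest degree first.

Step 1: lead(−6x⁶ + 18x⁵ + 44x⁴ − 22x³ − 5x² − 8x − 10) ÷ lead(D) = −6x⁶ ÷ x² = −6x⁴. Subtract (−6x⁴)·D = −6x⁶ + 24x⁵ + 12x⁴. Remainder: −6x⁵ + 32x⁴ − 22x³ − 5x² − 8x − 10.
Step 2: lead(−6x⁵ + 32x⁴ − 22x³ − 5x² − 8x − 10) ÷ lead(D) = −6x⁵ ÷ x² = −6x³. Subtract (−6x³)·D = −6x⁵ + 24x⁴ + 12x³. Remainder: 8x⁴ − 34x³ − 5x² − 8x − 10.
Step 3: lead(8x⁴ − 34x³ − 5x² − 8x − 10) ÷ lead(D) = 8x⁴ ÷ x² = 8x². Subtract (8x²)·D = 8x⁴ − 32x³ − 16x². Remainder: −2x³ + 11x² − 8x − 10.
Step 4: lead(−2x³ + 11x² − 8x − 10) ÷ lead(D) = −2x³ ÷ x² = −2x. Subtract (−2x)·D = −2x³ + 8x² + 4x. Remainder: 3x² − 12x − 10.
Step 5: lead(3x² − 12x − 10) ÷ lead(D) = 3x² ÷ x² = 3. Subtract (3)·D = 3x² − 12x − 6. Remainder: −4.

Q = [-6, -6, 8, -2, 3]; R = [-4]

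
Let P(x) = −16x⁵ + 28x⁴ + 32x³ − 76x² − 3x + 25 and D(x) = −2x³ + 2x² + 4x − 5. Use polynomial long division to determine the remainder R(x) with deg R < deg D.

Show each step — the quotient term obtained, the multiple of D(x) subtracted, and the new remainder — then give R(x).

Step 1: lead(−16x⁵ + 28x⁴ + 32x³ − 76x² − 3x + 25) ÷ lead(D) = −16x⁵ ÷ −2x³ = 8x². Subtract (8x²)·D = −16x⁵ + 16x⁴ + 32x³ − 40x². Remainder: 12x⁴ − 36x² − 3x + 25.
Step 2: lead(12x⁴ − 36x² − 3x + 25) ÷ lead(D) = 12x⁴ ÷ −2x³ = −6x. Subtract (−6x)·D = 12x⁴ − 12x³ − 24x² + 30x. Remainder: 12x³ − 12x² − 33x + 25.
Step 3: lead(12x³ − 12x² − 33x + 25) ÷ lead(D) = 12x³ ÷ −2x³ = −6. Subtract (−6)·D = 12x³ − 12x² − 24x + 30. Remainder: −9x − 5.

R(x) = −9x − 5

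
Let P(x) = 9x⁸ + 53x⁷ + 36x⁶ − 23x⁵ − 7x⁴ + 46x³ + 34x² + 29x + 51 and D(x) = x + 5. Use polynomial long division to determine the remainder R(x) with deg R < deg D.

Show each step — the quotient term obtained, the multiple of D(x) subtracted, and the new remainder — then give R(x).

Step 1: lead(9x⁸ + 53x⁷ + 36x⁶ − 23x⁵ − 7x⁴ + 46x³ + 34x² + 29x + 51) ÷ lead(D) = 9x⁸ ÷ x = 9x⁷. Subtract (9x⁷)·D = 9x⁸ + 45x⁷. Remainder: 8x⁷ + 36x⁶ − 23x⁵ − 7x⁴ + 46x³ + 34x² + 29x + 51.
Step 2: lead(8x⁷ + 36x⁶ − 23x⁵ − 7x⁴ + 46x³ + 34x² + 29x + 51) ÷ lead(D) = 8x⁷ ÷ x = 8x⁶. Subtract (8x⁶)·D = 8x⁷ + 40x⁶. Remainder: −4x⁶ − 23x⁵ − 7x⁴ + 46x³ + 34x² + 29x + 51.
Step 3: lead(−4x⁶ − 23x⁵ − 7x⁴ + 46x³ + 34x² + 29x + 51) ÷ lead(D) = −4x⁶ ÷ x = −4x⁵. Subtract (−4x⁵)·D = −4x⁶ − 20x⁵. Remainder: −3x⁵ − 7x⁴ + 46x³ + 34x² + 29x + 51.
Step 4: lead(−3x⁵ − 7x⁴ + 46x³ + 34x² + 29x + 51) ÷ lead(D) = −3x⁵ ÷ x = −3x⁴. Subtract (−3x⁴)·D = −3x⁵ − 15x⁴. Remainder: 8x⁴ + 46x³ + 34x² + 29x + 51.
Step 5: lead(8x⁴ + 46x³ + 34x² + 29x + 51) ÷ lead(D) = 8x⁴ ÷ x = 8x³. Subtract (8x³)·D = 8x⁴ + 40x³. Remainder: 6x³ + 34x² + 29x + 51.
Step 6: lead(6x³ + 34x² + 29x + 51) ÷ lead(D) = 6x³ ÷ x = 6x². Subtract (6x²)·D = 6x³ + 30x². Remainder: 4x² + 29x + 51.
Step 7: lead(4x² + 29x + 51) ÷ lead(D) = 4x² ÷ x = 4x. Subtract (4x)·D = 4x² + 20x. Remainder: 9x + 51.
Step 8: lead(9x + 51) ÷ lead(D) = 9x ÷ x = 9. Subtract (9)·D = 9x + 45. Remainder: 6.

R(x) = 6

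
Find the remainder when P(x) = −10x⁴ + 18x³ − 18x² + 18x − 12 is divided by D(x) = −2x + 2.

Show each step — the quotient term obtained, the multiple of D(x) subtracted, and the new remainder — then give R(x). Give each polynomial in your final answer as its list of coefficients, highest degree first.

Step 1: lead(−10x⁴ + 18x³ − 18x² + 18x − 12) ÷ lead(D) = −10x⁴ ÷ −2x = 5x³. Subtract (5x³)·D = −10x⁴ + 10x³. Remainder: 8x³ − 18x² + 18x − 12.
Step 2: lead(8x³ − 18x² + 18x − 12) ÷ lead(D) = 8x³ ÷ −2x = −4x². Subtract (−4x²)·D = 8x³ − 8x². Remainder: −10x² + 18x − 12.
Step 3: lead(−10x² + 18x − 12) ÷ lead(D) = −10x² ÷ −2x = 5x. Subtract (5x)·D = −10x² + 10x. Remainder: 8x − 12.
Step 4: lead(8x − 12) ÷ lead(D) = 8x ÷ −2x = −4. Subtract (−4)·D = 8x − 8. Remainder: −4.

R = [-4]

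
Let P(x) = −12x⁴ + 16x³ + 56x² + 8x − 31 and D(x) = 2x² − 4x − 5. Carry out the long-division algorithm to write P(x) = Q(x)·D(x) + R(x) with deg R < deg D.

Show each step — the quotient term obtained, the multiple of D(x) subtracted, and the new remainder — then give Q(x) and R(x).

Q(x) = −6x² − 4x + 5; R(x) = 8x − 6

Step 1: lead(−12x⁴ + 16x³ + 56x² + 8x − 31) ÷ lead(D) = −12x⁴ ÷ 2x² = −6x². Subtract (−6x²)·D = −12x⁴ + 24x³ + 30x². Remainder: −8x³ + 26x² + 8x − 31.
Step 2: lead(−8x³ + 26x² + 8x − 31) ÷ lead(D) = −8x³ ÷ 2x² = −4x. Subtract (−4x)·D = −8x³ + 16x² + 20x. Remainder: 10x² − 12x − 31.
Step 3: lead(10x² − 12x − 31) ÷ lead(D) = 10x² ÷ 2x² = 5. Subtract (5)·D = 10x² − 20x − 25. Remainder: 8x − 6.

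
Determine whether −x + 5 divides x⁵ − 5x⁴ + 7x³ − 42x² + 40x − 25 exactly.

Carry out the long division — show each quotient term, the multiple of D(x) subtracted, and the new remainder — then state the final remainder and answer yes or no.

Step 1: lead(x⁵ − 5x⁴ + 7x³ − 42x² + 40x − 25) ÷ lead(D) = x⁵ ÷ −x = −x⁴. Subtract (−x⁴)·D = x⁵ − 5x⁴. Remainder: 7x³ − 42x² + 40x − 25.
Step 2: lead(7x³ − 42x² + 40x − 25) ÷ lead(D) = 7x³ ÷ −x = −7x². Subtract (−7x²)·D = 7x³ − 35x². Remainder: −7x² + 40x − 25.
Step 3: lead(−7x² + 40x − 25) ÷ lead(D) = −7x² ÷ −x = 7x. Subtract (7x)·D = −7x² + 35x. Remainder: 5x − 25.
Step 4: lead(5x − 25) ÷ lead(D) = 5x ÷ −x = −5. Subtract (−5)·D = 5x − 25. Remainder: 0.

R(x) = 0, so D(x) is a factor of P(x). yes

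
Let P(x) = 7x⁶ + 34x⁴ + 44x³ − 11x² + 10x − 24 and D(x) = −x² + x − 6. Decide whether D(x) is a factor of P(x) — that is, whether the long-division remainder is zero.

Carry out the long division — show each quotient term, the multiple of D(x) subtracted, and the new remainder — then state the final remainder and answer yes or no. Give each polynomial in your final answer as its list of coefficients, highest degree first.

R = [0], so D(x) is a factor of P(x). yes

Step 1: lead(7x⁶ + 34x⁴ + 44x³ − 11x² + 10x − 24) ÷ lead(D) = 7x⁶ ÷ −x² = −7x⁴. Subtract (−7x⁴)·D = 7x⁶ − 7x⁵ + 42x⁴. Remainder: 7x⁵ − 8x⁴ + 44x³ − 11x² + 10x − 24.
Step 2: lead(7x⁵ − 8x⁴ + 44x³ − 11x² + 10x − 24) ÷ lead(D) = 7x⁵ ÷ −x² = −7x³. Subtract (−7x³)·D = 7x⁵ − 7x⁴ + 42x³. Remainder: −x⁴ + 2x³ − 11x² + 10x − 24.
Step 3: lead(−x⁴ + 2x³ − 11x² + 10x − 24) ÷ lead(D) = −x⁴ ÷ −x² = x². Subtract (x²)·D = −x⁴ + x³ − 6x². Remainder: x³ − 5x² + 10x − 24.
Step 4: lead(x³ − 5x² + 10x − 24) ÷ lead(D) = x³ ÷ −x² = −x. Subtract (−x)·D = x³ − x² + 6x. Remainder: −4x² + 4x − 24.
Step 5: lead(−4x² + 4x − 24) ÷ lead(D) = −4x² ÷ −x² = 4. Subtract (4)·D = −4x² + 4x − 24. Remainder: 0.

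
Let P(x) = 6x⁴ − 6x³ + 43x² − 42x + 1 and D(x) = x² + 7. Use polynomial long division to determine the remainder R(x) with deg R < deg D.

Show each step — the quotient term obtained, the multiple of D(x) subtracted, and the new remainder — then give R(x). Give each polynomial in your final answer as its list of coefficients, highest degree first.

Step 1: lead(6x⁴ − 6x³ + 43x² − 42x + 1) ÷ lead(D) = 6x⁴ ÷ x² = 6x². Subtract (6x²)·D = 6x⁴ + 42x². Remainder: −6x³ + x² − 42x + 1.
Step 2: lead(−6x³ + x² − 42x + 1) ÷ lead(D) = −6x³ ÷ x² = −6x. Subtract (−6x)·D = −6x³ − 42x. Remainder: x² + 1.
Step 3: lead(x² + 1) ÷ lead(D) = x² ÷ x² = 1. Subtract (1)·D = x² + 7. Remainder: −6.

R = [-6]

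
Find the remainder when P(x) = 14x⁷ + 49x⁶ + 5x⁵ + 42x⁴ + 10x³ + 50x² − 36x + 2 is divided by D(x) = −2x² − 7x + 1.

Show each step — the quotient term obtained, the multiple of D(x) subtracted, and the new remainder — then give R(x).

Step 1: lead(14x⁷ + 49x⁶ + 5x⁵ + 42x⁴ + 10x³ + 50x² − 36x + 2) ÷ lead(D) = 14x⁷ ÷ −2x² = −7x⁵. Subtract (−7x⁵)·D = 14x⁷ + 49x⁶ − 7x⁵. Remainder: 12x⁵ + 42x⁴ + 10x³ + 50x² − 36x + 2.
Step 2: lead(12x⁵ + 42x⁴ + 10x³ + 50x² − 36x + 2) ÷ lead(D) = 12x⁵ ÷ −2x² = −6x³. Subtract (−6x³)·D = 12x⁵ + 42x⁴ − 6x³. Remainder: 16x³ + 50x² − 36x + 2.
Step 3: lead(16x³ + 50x² − 36x + 2) ÷ lead(D) = 16x³ ÷ −2x² = −8x. Subtract (−8x)·D = 16x³ + 56x² − 8x. Remainder: −6x² − 28x + 2.
Step 4: lead(−6x² − 28x + 2) ÷ lead(D) = −6x² ÷ −2x² = 3. Subtract (3)·D = −6x² − 21x + 3. Remainder: −7x − 1.

R(x) = −7x − 1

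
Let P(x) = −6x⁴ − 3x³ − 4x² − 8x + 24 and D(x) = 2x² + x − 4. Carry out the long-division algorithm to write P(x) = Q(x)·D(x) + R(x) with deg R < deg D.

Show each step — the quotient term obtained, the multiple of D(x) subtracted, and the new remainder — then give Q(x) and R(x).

Step 1: lead(−6x⁴ − 3x³ − 4x² − 8x + 24) ÷ lead(D) = −6x⁴ ÷ 2x² = −3x². Subtract (−3x²)·D = −6x⁴ − 3x³ + 12x². Remainder: −16x² − 8x + 24.
Step 2: lead(−16x² − 8x + 24) ÷ lead(D) = −16x² ÷ 2x² = −8. Subtract (−8)·D = −16x² − 8x + 32. Remainder: −8.

Q(x) = −3x² − 8; R(x) = −8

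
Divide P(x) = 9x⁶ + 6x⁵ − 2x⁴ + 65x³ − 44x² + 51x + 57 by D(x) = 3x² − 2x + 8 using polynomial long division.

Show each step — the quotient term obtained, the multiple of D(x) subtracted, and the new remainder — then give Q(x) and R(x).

Step 1: lead(9x⁶ + 6x⁵ − 2x⁴ + 65x³ − 44x² + 51x + 57) ÷ lead(D) = 9x⁶ ÷ 3x² = 3x⁴. Subtract (3x⁴)·D = 9x⁶ − 6x⁵ + 24x⁴. Remainder: 12x⁵ − 26x⁴ + 65x³ − 44x² + 51x + 57.
Step 2: lead(12x⁵ − 26x⁴ + 65x³ − 44x² + 51x + 57) ÷ lead(D) = 12x⁵ ÷ 3x² = 4x³. Subtract (4x³)·D = 12x⁵ − 8x⁴ + 32x³. Remainder: −18x⁴ + 33x³ − 44x² + 51x + 57.
Step 3: lead(−18x⁴ + 33x³ − 44x² + 51x + 57) ÷ lead(D) = −18x⁴ ÷ 3x² = −6x². Subtract (−6x²)·D = −18x⁴ + 12x³ − 48x². Remainder: 21x³ + 4x² + 51x + 57.
Step 4: lead(21x³ + 4x² + 51x + 57) ÷ lead(D) = 21x³ ÷ 3x² = 7x. Subtract (7x)·D = 21x³ − 14x² + 56x. Remainder: 18x² − 5x + 57.
Step 5: lead(18x² − 5x + 57) ÷ lead(D) = 18x² ÷ 3x² = 6. Subtract (6)·D = 18x² − 12x + 48. Remainder: 7x + 9.

Q(x) = 3x⁴ + 4x³ − 6x² + 7x + 6; R(x) = 7x + 9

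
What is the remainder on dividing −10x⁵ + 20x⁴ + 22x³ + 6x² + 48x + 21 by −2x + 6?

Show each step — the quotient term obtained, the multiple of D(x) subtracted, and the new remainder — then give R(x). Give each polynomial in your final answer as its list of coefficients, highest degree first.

R = [3]

Step 1: lead(−10x⁵ + 20x⁴ + 22x³ + 6x² + 48x + 21) ÷ lead(D) = −10x⁵ ÷ −2x = 5x⁴. Subtract (5x⁴)·D = −10x⁵ + 30x⁴. Remainder: −10x⁴ + 22x³ + 6x² + 48x + 21.
Step 2: lead(−10x⁴ + 22x³ + 6x² + 48x + 21) ÷ lead(D) = −10x⁴ ÷ −2x = 5x³. Subtract (5x³)·D = −10x⁴ + 30x³. Remainder: −8x³ + 6x² + 48x + 21.
Step 3: lead(−8x³ + 6x² + 48x + 21) ÷ lead(D) = −8x³ ÷ −2x = 4x². Subtract (4x²)·D = −8x³ + 24x². Remainder: −18x² + 48x + 21.
Step 4: lead(−18x² + 48x + 21) ÷ lead(D) = −18x² ÷ −2x = 9x. Subtract (9x)·D = −18x² + 54x. Remainder: −6x + 21.
Step 5: lead(−6x + 21) ÷ lead(D) = −6x ÷ −2x = 3. Subtract (3)·D = −6x + 18. Remainder: 3.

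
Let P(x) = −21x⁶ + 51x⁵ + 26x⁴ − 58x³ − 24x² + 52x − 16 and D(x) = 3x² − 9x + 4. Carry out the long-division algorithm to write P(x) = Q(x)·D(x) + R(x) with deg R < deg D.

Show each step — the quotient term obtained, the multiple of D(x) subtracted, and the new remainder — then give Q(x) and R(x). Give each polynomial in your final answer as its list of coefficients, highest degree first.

Q = [-7, -4, 6, 4, -4]; R = [0]

Step 1: lead(−21x⁶ + 51x⁵ + 26x⁴ − 58x³ − 24x² + 52x − 16) ÷ lead(D) = −21x⁶ ÷ 3x² = −7x⁴. Subtract (−7x⁴)·D = −21x⁶ + 63x⁵ − 28x⁴. Remainder: −12x⁵ + 54x⁴ − 58x³ − 24x² + 52x − 16.
Step 2: lead(−12x⁵ + 54x⁴ − 58x³ − 24x² + 52x − 16) ÷ lead(D) = −12x⁵ ÷ 3x² = −4x³. Subtract (−4x³)·D = −12x⁵ + 36x⁴ − 16x³. Remainder: 18x⁴ − 42x³ − 24x² + 52x − 16.
Step 3: lead(18x⁴ − 42x³ − 24x² + 52x − 16) ÷ lead(D) = 18x⁴ ÷ 3x² = 6x². Subtract (6x²)·D = 18x⁴ − 54x³ + 24x². Remainder: 12x³ − 48x² + 52x − 16.
Step 4: lead(12x³ − 48x² + 52x − 16) ÷ lead(D) = 12x³ ÷ 3x² = 4x. Subtract (4x)·D = 12x³ − 36x² + 16x. Remainder: −12x² + 36x − 16.
Step 5: lead(−12x² + 36x − 16) ÷ lead(D) = −12x² ÷ 3x² = −4. Subtract (−4)·D = −12x² + 36x − 16. Remainder: 0.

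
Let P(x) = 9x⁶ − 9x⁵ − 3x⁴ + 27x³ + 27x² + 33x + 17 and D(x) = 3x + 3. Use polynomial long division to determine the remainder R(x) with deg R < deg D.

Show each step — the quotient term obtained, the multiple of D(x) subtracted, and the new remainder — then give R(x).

Step 1: lead(9x⁶ − 9x⁵ − 3x⁴ + 27x³ + 27x² + 33x + 17) ÷ lead(D) = 9x⁶ ÷ 3x = 3x⁵. Subtract (3x⁵)·D = 9x⁶ + 9x⁵. Remainder: −18x⁵ − 3x⁴ + 27x³ + 27x² + 33x + 17.
Step 2: lead(−18x⁵ − 3x⁴ + 27x³ + 27x² + 33x + 17) ÷ lead(D) = −18x⁵ ÷ 3x = −6x⁴. Subtract (−6x⁴)·D = −18x⁵ − 18x⁴. Remainder: 15x⁴ + 27x³ + 27x² + 33x + 17.
Step 3: lead(15x⁴ + 27x³ + 27x² + 33x + 17) ÷ lead(D) = 15x⁴ ÷ 3x = 5x³. Subtract (5x³)·D = 15x⁴ + 15x³. Remainder: 12x³ + 27x² + 33x + 17.
Step 4: lead(12x³ + 27x² + 33x + 17) ÷ lead(D) = 12x³ ÷ 3x = 4x². Subtract (4x²)·D = 12x³ + 12x². Remainder: 15x² + 33x + 17.
Step 5: lead(15x² + 33x + 17) ÷ lead(D) = 15x² ÷ 3x = 5x. Subtract (5x)·D = 15x² + 15x. Remainder: 18x + 17.
Step 6: lead(18x + 17) ÷ lead(D) = 18x ÷ 3x = 6. Subtract (6)·D = 18x + 18. Remainder: −1.

R(x) = −1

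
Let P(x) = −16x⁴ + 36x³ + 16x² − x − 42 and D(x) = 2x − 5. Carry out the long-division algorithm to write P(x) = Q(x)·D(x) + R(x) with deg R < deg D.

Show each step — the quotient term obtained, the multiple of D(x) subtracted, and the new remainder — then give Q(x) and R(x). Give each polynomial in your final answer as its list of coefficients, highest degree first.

Q = [-8, -2, 3, 7]; R = [-7]

Step 1: lead(−16x⁴ + 36x³ + 16x² − x − 42) ÷ lead(D) = −16x⁴ ÷ 2x = −8x³. Subtract (−8x³)·D = −16x⁴ + 40x³. Remainder: −4x³ + 16x² − x − 42.
Step 2: lead(−4x³ + 16x² − x − 42) ÷ lead(D) = −4x³ ÷ 2x = −2x². Subtract (−2x²)·D = −4x³ + 10x². Remainder: 6x² − x − 42.
Step 3: lead(6x² − x − 42) ÷ lead(D) = 6x² ÷ 2x = 3x. Subtract (3x)·D = 6x² − 15x. Remainder: 14x − 42.
Step 4: lead(14x − 42) ÷ lead(D) = 14x ÷ 2x = 7. Subtract (7)·D = 14x − 35. Remainder: −7.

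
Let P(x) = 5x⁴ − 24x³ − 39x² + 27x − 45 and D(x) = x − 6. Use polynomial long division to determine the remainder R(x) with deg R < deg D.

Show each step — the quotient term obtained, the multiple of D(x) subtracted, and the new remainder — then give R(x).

R(x) = 9

Step 1: lead(5x⁴ − 24x³ − 39x² + 27x − 45) ÷ lead(D) = 5x⁴ ÷ x = 5x³. Subtract (5x³)·D = 5x⁴ − 30x³. Remainder: 6x³ − 39x² + 27x − 45.
Step 2: lead(6x³ − 39x² + 27x − 45) ÷ lead(D) = 6x³ ÷ x = 6x². Subtract (6x²)·D = 6x³ − 36x². Remainder: −3x² + 27x − 45.
Step 3: lead(−3x² + 27x − 45) ÷ lead(D) = −3x² ÷ x = −3x. Subtract (−3x)·D = −3x² + 18x. Remainder: 9x − 45.
Step 4: lead(9x − 45) ÷ lead(D) = 9x ÷ x = 9. Subtract (9)·D = 9x − 54. Remainder: 9.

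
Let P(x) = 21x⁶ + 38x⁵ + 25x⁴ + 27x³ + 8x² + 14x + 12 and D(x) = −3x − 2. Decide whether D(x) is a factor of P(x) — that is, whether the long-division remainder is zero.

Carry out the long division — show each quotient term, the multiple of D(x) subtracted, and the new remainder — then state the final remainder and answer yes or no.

Step 1: lead(21x⁶ + 38x⁵ + 25x⁴ + 27x³ + 8x² + 14x + 12) ÷ lead(D) = 21x⁶ ÷ −3x = −7x⁵. Subtract (−7x⁵)·D = 21x⁶ + 14x⁵. Remainder: 24x⁵ + 25x⁴ + 27x³ + 8x² + 14x + 12.
Step 2: lead(24x⁵ + 25x⁴ + 27x³ + 8x² + 14x + 12) ÷ lead(D) = 24x⁵ ÷ −3x = −8x⁴. Subtract (−8x⁴)·D = 24x⁵ + 16x⁴. Remainder: 9x⁴ + 27x³ + 8x² + 14x + 12.
Step 3: lead(9x⁴ + 27x³ + 8x² + 14x + 12) ÷ lead(D) = 9x⁴ ÷ −3x = −3x³. Subtract (−3x³)·D = 9x⁴ + 6x³. Remainder: 21x³ + 8x² + 14x + 12.
Step 4: lead(21x³ + 8x² + 14x + 12) ÷ lead(D) = 21x³ ÷ −3x = −7x². Subtract (−7x²)·D = 21x³ + 14x². Remainder: −6x² + 14x + 12.
Step 5: lead(−6x² + 14x + 12) ÷ lead(D) = −6x² ÷ −3x = 2x. Subtract (2x)·D = −6x² − 4x. Remainder: 18x + 12.
Step 6: lead(18x + 12) ÷ lead(D) = 18x ÷ −3x = −6. Subtract (−6)·D = 18x + 12. Remainder: 0.

R(x) = 0, so D(x) is a factor of P(x). yes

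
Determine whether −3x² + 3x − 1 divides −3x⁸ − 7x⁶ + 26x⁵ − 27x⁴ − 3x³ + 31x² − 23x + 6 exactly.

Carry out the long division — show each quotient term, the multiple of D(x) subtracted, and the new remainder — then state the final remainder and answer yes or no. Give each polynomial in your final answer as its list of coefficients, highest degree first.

R = [0], so D(x) is a factor of P(x). yes

Step 1: lead(−3x⁸ − 7x⁶ + 26x⁵ − 27x⁴ − 3x³ + 31x² − 23x + 6) ÷ lead(D) = −3x⁸ ÷ −3x² = x⁶. Subtract (x⁶)·D = −3x⁸ + 3x⁷ − x⁶. Remainder: −3x⁷ − 6x⁶ + 26x⁵ − 27x⁴ − 3x³ + 31x² − 23x + 6.
Step 2: lead(−3x⁷ − 6x⁶ + 26x⁵ − 27x⁴ − 3x³ + 31x² − 23x + 6) ÷ lead(D) = −3x⁷ ÷ −3x² = x⁵. Subtract (x⁵)·D = −3x⁷ + 3x⁶ − x⁵. Remainder: −9x⁶ + 27x⁵ − 27x⁴ − 3x³ + 31x² − 23x + 6.
Step 3: lead(−9x⁶ + 27x⁵ − 27x⁴ − 3x³ + 31x² − 23x + 6) ÷ lead(D) = −9x⁶ ÷ −3x² = 3x⁴. Subtract (3x⁴)·D = −9x⁶ + 9x⁵ − 3x⁴. Remainder: 18x⁵ − 24x⁴ − 3x³ + 31x² − 23x + 6.
Step 4: lead(18x⁵ − 24x⁴ − 3x³ + 31x² − 23x + 6) ÷ lead(D) = 18x⁵ ÷ −3x² = −6x³. Subtract (−6x³)·D = 18x⁵ − 18x⁴ + 6x³. Remainder: −6x⁴ − 9x³ + 31x² − 23x + 6.
Step 5: lead(−6x⁴ − 9x³ + 31x² − 23x + 6) ÷ lead(D) = −6x⁴ ÷ −3x² = 2x². Subtract (2x²)·D = −6x⁴ + 6x³ − 2x². Remainder: −15x³ + 33x² − 23x + 6.
Step 6: lead(−15x³ + 33x² − 23x + 6) ÷ lead(D) = −15x³ ÷ −3x² = 5x. Subtract (5x)·D = −15x³ + 15x² − 5x. Remainder: 18x² − 18x + 6.
Step 7: lead(18x² − 18x + 6) ÷ lead(D) = 18x² ÷ −3x² = −6. Subtract (−6)·D = 18x² − 18x + 6. Remainder: 0.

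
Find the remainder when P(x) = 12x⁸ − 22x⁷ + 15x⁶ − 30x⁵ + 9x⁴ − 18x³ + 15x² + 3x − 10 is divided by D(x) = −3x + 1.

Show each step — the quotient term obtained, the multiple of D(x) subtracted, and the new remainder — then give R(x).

Step 1: lead(12x⁸ − 22x⁷ + 15x⁶ − 30x⁵ + 9x⁴ − 18x³ + 15x² + 3x − 10) ÷ lead(D) = 12x⁸ ÷ −3x = −4x⁷. Subtract (−4x⁷)·D = 12x⁸ − 4x⁷. Remainder: −18x⁷ + 15x⁶ − 30x⁵ + 9x⁴ − 18x³ + 15x² + 3x − 10.
Step 2: lead(−18x⁷ + 15x⁶ − 30x⁵ + 9x⁴ − 18x³ + 15x² + 3x − 10) ÷ lead(D) = −18x⁷ ÷ −3x = 6x⁶. Subtract (6x⁶)·D = −18x⁷ + 6x⁶. Remainder: 9x⁶ − 30x⁵ + 9x⁴ − 18x³ + 15x² + 3x − 10.
Step 3: lead(9x⁶ − 30x⁵ + 9x⁴ − 18x³ + 15x² + 3x − 10) ÷ lead(D) = 9x⁶ ÷ −3x = −3x⁵. Subtract (−3x⁵)·D = 9x⁶ − 3x⁵. Remainder: −27x⁵ + 9x⁴ − 18x³ + 15x² + 3x − 10.
Step 4: lead(−27x⁵ + 9x⁴ − 18x³ + 15x² + 3x − 10) ÷ lead(D) = −27x⁵ ÷ −3x = 9x⁴. Subtract (9x⁴)·D = −27x⁵ + 9x⁴. Remainder: −18x³ + 15x² + 3x − 10.
Step 5: lead(−18x³ + 15x² + 3x − 10) ÷ lead(D) = −18x³ ÷ −3x = 6x². Subtract (6x²)·D = −18x³ + 6x². Remainder: 9x² + 3x − 10.
Step 6: lead(9x² + 3x − 10) ÷ lead(D) = 9x² ÷ −3x = −3x. Subtract (−3x)·D = 9x² − 3x. Remainder: 6x − 10.
Step 7: lead(6x − 10) ÷ lead(D) = 6x ÷ −3x = −2. Subtract (−2)·D = 6x − 2. Remainder: −8.

R(x) = −8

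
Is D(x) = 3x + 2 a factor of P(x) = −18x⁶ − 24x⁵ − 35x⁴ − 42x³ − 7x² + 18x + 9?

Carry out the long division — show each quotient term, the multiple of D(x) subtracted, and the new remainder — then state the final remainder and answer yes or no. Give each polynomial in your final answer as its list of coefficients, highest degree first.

Step 1: lead(−18x⁶ − 24x⁵ − 35x⁴ − 42x³ − 7x² + 18x + 9) ÷ lead(D) = −18x⁶ ÷ 3x = −6x⁵. Subtract (−6x⁵)·D = −18x⁶ − 12x⁵. Remainder: −12x⁵ − 35x⁴ − 42x³ − 7x² + 18x + 9.
Step 2: lead(−12x⁵ − 35x⁴ − 42x³ − 7x² + 18x + 9) ÷ lead(D) = −12x⁵ ÷ 3x = −4x⁴. Subtract (−4x⁴)·D = −12x⁵ − 8x⁴. Remainder: −27x⁴ − 42x³ − 7x² + 18x + 9.
Step 3: lead(−27x⁴ − 42x³ − 7x² + 18x + 9) ÷ lead(D) = −27x⁴ ÷ 3x = −9x³. Subtract (−9x³)·D = −27x⁴ − 18x³. Remainder: −24x³ − 7x² + 18x + 9.
Step 4: lead(−24x³ − 7x² + 18x + 9) ÷ lead(D) = −24x³ ÷ 3x = −8x². Subtract (−8x²)·D = −24x³ − 16x². Remainder: 9x² + 18x + 9.
Step 5: lead(9x² + 18x + 9) ÷ lead(D) = 9x² ÷ 3x = 3x. Subtract (3x)·D = 9x² + 6x. Remainder: 12x + 9.
Step 6: lead(12x + 9) ÷ lead(D) = 12x ÷ 3x = 4. Subtract (4)·D = 12x + 8. Remainder: 1.

R = [1], so D(x) is not a factor of P(x). no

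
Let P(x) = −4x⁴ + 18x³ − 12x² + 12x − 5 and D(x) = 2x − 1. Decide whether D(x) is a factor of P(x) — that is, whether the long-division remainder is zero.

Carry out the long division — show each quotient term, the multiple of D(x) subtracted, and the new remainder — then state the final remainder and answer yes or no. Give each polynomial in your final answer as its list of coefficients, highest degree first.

Step 1: lead(−4x⁴ + 18x³ − 12x² + 12x − 5) ÷ lead(D) = −4x⁴ ÷ 2x = −2x³. Subtract (−2x³)·D = −4x⁴ + 2x³. Remainder: 16x³ − 12x² + 12x − 5.
Step 2: lead(16x³ − 12x² + 12x − 5) ÷ lead(D) = 16x³ ÷ 2x = 8x². Subtract (8x²)·D = 16x³ − 8x². Remainder: −4x² + 12x − 5.
Step 3: lead(−4x² + 12x − 5) ÷ lead(D) = −4x² ÷ 2x = −2x. Subtract (−2x)·D = −4x² + 2x. Remainder: 10x − 5.
Step 4: lead(10x − 5) ÷ lead(D) = 10x ÷ 2x = 5. Subtract (5)·D = 10x − 5. Remainder: 0.

R = [0], so D(x) is a factor of P(x). yes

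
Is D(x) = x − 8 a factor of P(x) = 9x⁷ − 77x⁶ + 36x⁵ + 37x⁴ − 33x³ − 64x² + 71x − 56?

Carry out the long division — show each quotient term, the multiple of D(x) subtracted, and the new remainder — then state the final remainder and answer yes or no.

R(x) = 0, so D(x) is a factor of P(x). yes

Step 1: lead(9x⁷ − 77x⁶ + 36x⁵ + 37x⁴ − 33x³ − 64x² + 71x − 56) ÷ lead(D) = 9x⁷ ÷ x = 9x⁶. Subtract (9x⁶)·D = 9x⁷ − 72x⁶. Remainder: −5x⁶ + 36x⁵ + 37x⁴ − 33x³ − 64x² + 71x − 56.
Step 2: lead(−5x⁶ + 36x⁵ + 37x⁴ − 33x³ − 64x² + 71x − 56) ÷ lead(D) = −5x⁶ ÷ x = −5x⁵. Subtract (−5x⁵)·D = −5x⁶ + 40x⁵. Remainder: −4x⁵ + 37x⁴ − 33x³ − 64x² + 71x − 56.
Step 3: lead(−4x⁵ + 37x⁴ − 33x³ − 64x² + 71x − 56) ÷ lead(D) = −4x⁵ ÷ x = −4x⁴. Subtract (−4x⁴)·D = −4x⁵ + 32x⁴. Remainder: 5x⁴ − 33x³ − 64x² + 71x − 56.
Step 4: lead(5x⁴ − 33x³ − 64x² + 71x − 56) ÷ lead(D) = 5x⁴ ÷ x = 5x³. Subtract (5x³)·D = 5x⁴ − 40x³. Remainder: 7x³ − 64x² + 71x − 56.
Step 5: lead(7x³ − 64x² + 71x − 56) ÷ lead(D) = 7x³ ÷ x = 7x². Subtract (7x²)·D = 7x³ − 56x². Remainder: −8x² + 71x − 56.
Step 6: lead(−8x² + 71x − 56) ÷ lead(D) = −8x² ÷ x = −8x. Subtract (−8x)·D = −8x² + 64x. Remainder: 7x − 56.
Step 7: lead(7x − 56) ÷ lead(D) = 7x ÷ x = 7. Subtract (7)·D = 7x − 56. Remainder: 0.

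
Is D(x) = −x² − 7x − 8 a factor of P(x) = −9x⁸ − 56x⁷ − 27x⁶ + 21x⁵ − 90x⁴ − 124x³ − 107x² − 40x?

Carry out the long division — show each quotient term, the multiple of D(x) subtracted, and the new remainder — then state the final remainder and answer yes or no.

R(x) = 0, so D(x) is a factor of P(x). yes

Step 1: lead(−9x⁸ − 56x⁷ − 27x⁶ + 21x⁵ − 90x⁴ − 124x³ − 107x² − 40x) ÷ lead(D) = −9x⁸ ÷ −x² = 9x⁶. Subtract (9x⁶)·D = −9x⁸ − 63x⁷ − 72x⁶. Remainder: 7x⁷ + 45x⁶ + 21x⁵ − 90x⁴ − 124x³ − 107x² − 40x.
Step 2: lead(7x⁷ + 45x⁶ + 21x⁵ − 90x⁴ − 124x³ − 107x² − 40x) ÷ lead(D) = 7x⁷ ÷ −x² = −7x⁵. Subtract (−7x⁵)·D = 7x⁷ + 49x⁶ + 56x⁵. Remainder: −4x⁶ − 35x⁵ − 90x⁴ − 124x³ − 107x² − 40x.
Step 3: lead(−4x⁶ − 35x⁵ − 90x⁴ − 124x³ − 107x² − 40x) ÷ lead(D) = −4x⁶ ÷ −x² = 4x⁴. Subtract (4x⁴)·D = −4x⁶ − 28x⁵ − 32x⁴. Remainder: −7x⁵ − 58x⁴ − 124x³ − 107x² − 40x.
Step 4: lead(−7x⁵ − 58x⁴ − 124x³ − 107x² − 40x) ÷ lead(D) = −7x⁵ ÷ −x² = 7x³. Subtract (7x³)·D = −7x⁵ − 49x⁴ − 56x³. Remainder: −9x⁴ − 68x³ − 107x² − 40x.
Step 5: lead(−9x⁴ − 68x³ − 107x² − 40x) ÷ lead(D) = −9x⁴ ÷ −x² = 9x². Subtract (9x²)·D = −9x⁴ − 63x³ − 72x². Remainder: −5x³ − 35x² − 40x.
Step 6: lead(−5x³ − 35x² − 40x) ÷ lead(D) = −5x³ ÷ −x² = 5x. Subtract (5x)·D = −5x³ − 35x² − 40x. Remainder: 0.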